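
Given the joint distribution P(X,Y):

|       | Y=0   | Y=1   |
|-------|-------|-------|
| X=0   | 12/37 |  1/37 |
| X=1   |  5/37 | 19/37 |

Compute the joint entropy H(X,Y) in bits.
1.5516 bits

H(X,Y) = -Σ_{x,y} P(x,y) log₂ P(x,y). Per-cell terms -P(x,y)·log₂P(x,y):
  X=0: 0.52686, 0.14080
  X=1: 0.39021, 0.49376
Sum of the 4 terms: H(X,Y) = 1.5516 bits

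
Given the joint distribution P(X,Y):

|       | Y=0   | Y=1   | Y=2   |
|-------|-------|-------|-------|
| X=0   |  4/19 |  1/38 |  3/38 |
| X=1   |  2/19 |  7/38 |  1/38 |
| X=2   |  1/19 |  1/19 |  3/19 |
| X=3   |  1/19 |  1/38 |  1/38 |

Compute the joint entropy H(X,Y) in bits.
3.1975 bits

H(X,Y) = -Σ_{x,y} P(x,y) log₂ P(x,y). Per-cell terms -P(x,y)·log₂P(x,y):
  X=0: 0.47325, 0.13810, 0.28918
  X=1: 0.34189, 0.44958, 0.13810
  X=2: 0.22358, 0.22358, 0.42047
  X=3: 0.22358, 0.13810, 0.13810
Sum of the 12 terms: H(X,Y) = 3.1975 bits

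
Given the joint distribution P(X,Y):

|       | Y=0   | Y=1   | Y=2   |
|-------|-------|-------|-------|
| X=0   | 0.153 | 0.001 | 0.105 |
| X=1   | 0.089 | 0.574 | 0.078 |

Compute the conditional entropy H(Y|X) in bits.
0.9979 bits

H(Y|X) = H(X,Y) - H(X)

H(X,Y) = -Σ_{x,y} P(x,y) log₂ P(x,y). Per-cell terms -P(x,y)·log₂P(x,y):
  X=0: 0.41438, 0.00997, 0.34141
  X=1: 0.31061, 0.45970, 0.28707
Sum of the 6 terms: H(X,Y) = 1.8231 bits

Marginal of X (row sums):
  P(X=0) = 0.153 + 0.001 + 0.105 = 0.259
  P(X=1) = 0.089 + 0.574 + 0.078 = 0.741
H(X) = -[0.259·log₂(0.259) + 0.741·log₂(0.741)]
  = 0.50478 + 0.32045 = 0.8252 bits

H(Y|X) = H(X,Y) - H(X) = 1.8231 - 0.8252 = 0.9979 bits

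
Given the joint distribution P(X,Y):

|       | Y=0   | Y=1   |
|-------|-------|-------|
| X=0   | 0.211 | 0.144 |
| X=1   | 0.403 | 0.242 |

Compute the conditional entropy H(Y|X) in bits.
0.9615 bits

H(Y|X) = H(X,Y) - H(X)

H(X,Y) = -Σ_{x,y} P(x,y) log₂ P(x,y). Per-cell terms -P(x,y)·log₂P(x,y):
  X=0: 0.47363, 0.40260
  X=1: 0.52839, 0.49535
Sum of the 4 terms: H(X,Y) = 1.9000 bits

Marginal of X (row sums):
  P(X=0) = 0.211 + 0.144 = 0.355
  P(X=1) = 0.403 + 0.242 = 0.645
H(X) = -[0.355·log₂(0.355) + 0.645·log₂(0.645)]
  = 0.53041 + 0.40805 = 0.9385 bits

H(Y|X) = H(X,Y) - H(X) = 1.9000 - 0.9385 = 0.9615 bits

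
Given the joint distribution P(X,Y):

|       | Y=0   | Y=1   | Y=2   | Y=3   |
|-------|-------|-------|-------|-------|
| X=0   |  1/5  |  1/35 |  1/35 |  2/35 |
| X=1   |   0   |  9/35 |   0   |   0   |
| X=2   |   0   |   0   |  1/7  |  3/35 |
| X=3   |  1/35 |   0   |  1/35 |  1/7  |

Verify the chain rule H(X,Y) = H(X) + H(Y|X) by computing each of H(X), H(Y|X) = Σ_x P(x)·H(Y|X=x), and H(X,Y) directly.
H(X) = 1.9797 bits, H(Y|X) = 0.9166 bits, H(X,Y) = 2.8963 bits

Marginal of X (row sums):
  P(X=0) = 1/5 + 1/35 + 1/35 + 2/35 = 11/35
  P(X=1) = 0 + 9/35 + 0 + 0 = 9/35
  P(X=2) = 0 + 0 + 1/7 + 3/35 = 8/35
  P(X=3) = 1/35 + 0 + 1/35 + 1/7 = 1/5
H(X) = -[(11/35)·log₂(11/35) + (9/35)·log₂(9/35) + (8/35)·log₂(8/35) + (1/5)·log₂(1/5)]
  = 0.52481 + 0.50383 + 0.48669 + 0.46439 = 1.9797 bits

H(Y|X) = Σ_x P(x)·H(Y|X=x):
  X=0: P(X=0) = 11/35, P(Y|X=0) = (7/11, 1/11, 1/11, 2/11) → H(Y|X=0) = 1.49111
  X=1: P(X=1) = 9/35, P(Y|X=1) = (0, 1, 0, 0) → H(Y|X=1) = 0.00000
  X=2: P(X=2) = 8/35, P(Y|X=2) = (0, 0, 5/8, 3/8) → H(Y|X=2) = 0.95443
  X=3: P(X=3) = 1/5, P(Y|X=3) = (1/7, 0, 1/7, 5/7) → H(Y|X=3) = 1.14883
H(Y|X) = (11/35)·1.49111 + (9/35)·0.00000 + (8/35)·0.95443 + (1/5)·1.14883 = 0.9166 bits

H(X,Y) = -Σ_{x,y} P(x,y) log₂ P(x,y). Per-cell terms -P(x,y)·log₂P(x,y):
  X=0: 0.46439, 0.14655, 0.14655, 0.23596
  X=1: 0.00000, 0.50383, 0.00000, 0.00000
  X=2: 0.00000, 0.00000, 0.40105, 0.30380
  X=3: 0.14655, 0.00000, 0.14655, 0.40105
  (cells with P = 0 contribute 0)
Sum of the 16 terms: H(X,Y) = 2.8963 bits

Chain rule check:
  H(X) + H(Y|X) = 1.9797 + 0.9166 = 2.8963 bits
  H(X,Y) = 2.8963 bits
✓ Chain rule verified.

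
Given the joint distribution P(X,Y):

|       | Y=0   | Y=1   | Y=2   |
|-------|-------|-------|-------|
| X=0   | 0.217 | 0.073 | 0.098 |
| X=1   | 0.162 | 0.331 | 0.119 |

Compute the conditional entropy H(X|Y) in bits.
0.8641 bits

H(X|Y) = H(X,Y) - H(Y)

H(X,Y) = -Σ_{x,y} P(x,y) log₂ P(x,y). Per-cell terms -P(x,y)·log₂P(x,y):
  X=0: 0.47832, 0.27565, 0.32841
  X=1: 0.42540, 0.52798, 0.36545
Sum of the 6 terms: H(X,Y) = 2.4012 bits

Marginal of Y (column sums):
  P(Y=0) = 0.217 + 0.162 = 0.379
  P(Y=1) = 0.073 + 0.331 = 0.404
  P(Y=2) = 0.098 + 0.119 = 0.217
H(Y) = -[0.379·log₂(0.379) + 0.404·log₂(0.404) + 0.217·log₂(0.217)]
  = 0.53050 + 0.52826 + 0.47832 = 1.5371 bits

H(X|Y) = H(X,Y) - H(Y) = 2.4012 - 1.5371 = 0.8641 bits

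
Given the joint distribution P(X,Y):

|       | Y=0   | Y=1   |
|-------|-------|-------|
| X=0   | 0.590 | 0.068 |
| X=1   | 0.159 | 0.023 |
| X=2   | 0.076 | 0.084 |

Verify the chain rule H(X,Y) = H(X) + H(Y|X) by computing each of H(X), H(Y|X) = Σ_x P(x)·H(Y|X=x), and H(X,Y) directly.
H(X) = 1.2677 bits, H(Y|X) = 0.5749 bits, H(X,Y) = 1.8426 bits

Marginal of X (row sums):
  P(X=0) = 0.590 + 0.068 = 0.658
  P(X=1) = 0.159 + 0.023 = 0.182
  P(X=2) = 0.076 + 0.084 = 0.160
H(X) = -[0.658·log₂(0.658) + 0.182·log₂(0.182) + 0.160·log₂(0.160)]
  = 0.39733 + 0.44735 + 0.42302 = 1.2677 bits

H(Y|X) = Σ_x P(x)·H(Y|X=x):
  X=0: P(X=0) = 0.658, P(Y|X=0) = (295/329, 34/329) → H(Y|X=0) = 0.47951
  X=1: P(X=1) = 0.182, P(Y|X=1) = (159/182, 23/182) → H(Y|X=1) = 0.54741
  X=2: P(X=2) = 0.160, P(Y|X=2) = (19/40, 21/40) → H(Y|X=2) = 0.99820
H(Y|X) = 0.658·0.47951 + 0.182·0.54741 + 0.160·0.99820 = 0.5749 bits

H(X,Y) = -Σ_{x,y} P(x,y) log₂ P(x,y). Per-cell terms -P(x,y)·log₂P(x,y):
  X=0: 0.44912, 0.26373
  X=1: 0.42181, 0.12517
  X=2: 0.28256, 0.30017
Sum of the 6 terms: H(X,Y) = 1.8426 bits

Chain rule check:
  H(X) + H(Y|X) = 1.2677 + 0.5749 = 1.8426 bits
  H(X,Y) = 1.8426 bits
✓ Chain rule verified.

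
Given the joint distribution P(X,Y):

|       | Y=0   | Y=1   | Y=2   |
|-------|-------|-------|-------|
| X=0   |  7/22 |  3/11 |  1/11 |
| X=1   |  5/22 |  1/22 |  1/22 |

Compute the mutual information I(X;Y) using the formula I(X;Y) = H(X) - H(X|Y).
0.0544 bits

I(X;Y) = H(X) - H(X|Y)

Marginal of X (row sums):
  P(X=0) = 7/22 + 3/11 + 1/11 = 15/22
  P(X=1) = 5/22 + 1/22 + 1/22 = 7/22
H(X) = -[(15/22)·log₂(15/22) + (7/22)·log₂(7/22)]
  = 0.3767 + 0.5257 = 0.9024 bits

Marginal of Y (column sums):
  P(Y=0) = 7/22 + 5/22 = 6/11
  P(Y=1) = 3/11 + 1/22 = 7/22
  P(Y=2) = 1/11 + 1/22 = 3/22
H(X|Y) = Σ_y P(y)·H(X|Y=y):
  Y=0: P(Y=0) = 6/11, P(X|Y=0) = (7/12, 5/12) → H(X|Y=0) = 0.9799
  Y=1: P(Y=1) = 7/22, P(X|Y=1) = (6/7, 1/7) → H(X|Y=1) = 0.5917
  Y=2: P(Y=2) = 3/22, P(X|Y=2) = (2/3, 1/3) → H(X|Y=2) = 0.9183
H(X|Y) = (6/11)·0.9799 + (7/22)·0.5917 + (3/22)·0.9183 = 0.8480 bits

I(X;Y) = H(X) - H(X|Y) = 0.9024 - 0.8480 = 0.0544 bits

Cross-check via I(X;Y) = H(X) + H(Y) - H(X,Y): computing H(Y) from the column sums and H(X,Y) from the 6 cells in the same way gives H(Y) = 1.3946 bits and H(X,Y) = 2.2426 bits, so
I(X;Y) = 0.9024 + 1.3946 - 2.2426 = 0.0544 bits ✓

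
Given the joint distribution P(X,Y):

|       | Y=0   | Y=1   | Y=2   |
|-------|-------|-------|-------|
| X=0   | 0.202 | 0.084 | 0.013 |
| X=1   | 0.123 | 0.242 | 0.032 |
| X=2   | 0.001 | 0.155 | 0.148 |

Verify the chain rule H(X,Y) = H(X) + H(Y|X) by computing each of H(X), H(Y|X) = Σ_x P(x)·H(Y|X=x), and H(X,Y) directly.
H(X) = 1.5721 bits, H(Y|X) = 1.1365 bits, H(X,Y) = 2.7087 bits

Marginal of X (row sums):
  P(X=0) = 0.202 + 0.084 + 0.013 = 0.299
  P(X=1) = 0.123 + 0.242 + 0.032 = 0.397
  P(X=2) = 0.001 + 0.155 + 0.148 = 0.304
H(X) = -[0.299·log₂(0.299) + 0.397·log₂(0.397) + 0.304·log₂(0.304)]
  = 0.5208 + 0.5291 + 0.5222 = 1.5721 bits

H(Y|X) = Σ_x P(x)·H(Y|X=x):
  X=0: P(X=0) = 0.299, P(Y|X=0) = (202/299, 84/299, 1/23) → H(Y|X=0) = 1.0935
  X=1: P(X=1) = 0.397, P(Y|X=1) = (123/397, 242/397, 32/397) → H(Y|X=1) = 1.2519
  X=2: P(X=2) = 0.304, P(Y|X=2) = (1/304, 155/304, 37/76) → H(Y|X=2) = 1.0282
H(Y|X) = 0.299·1.0935 + 0.397·1.2519 + 0.304·1.0282 = 1.1365 bits

H(X,Y) = -Σ_{x,y} P(x,y) log₂ P(x,y). Per-cell terms -P(x,y)·log₂P(x,y):
  X=0: 0.4661, 0.3002, 0.0814
  X=1: 0.3719, 0.4954, 0.1589
  X=2: 0.0100, 0.4169, 0.4079
Sum of the 9 terms: H(X,Y) = 2.7087 bits

Chain rule check:
  H(X) + H(Y|X) = 1.5721 + 1.1365 = 2.7086 bits
  H(X,Y) = 2.7087 bits
✓ Chain rule verified (Δ = 0.0001 is 4-dp rounding noise: each of the three values was rounded independently).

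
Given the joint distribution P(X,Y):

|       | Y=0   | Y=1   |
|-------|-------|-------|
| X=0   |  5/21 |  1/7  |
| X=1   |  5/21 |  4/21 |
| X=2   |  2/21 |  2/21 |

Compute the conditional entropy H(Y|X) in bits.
0.9788 bits

H(Y|X) = H(X,Y) - H(X)

H(X,Y) = -Σ_{x,y} P(x,y) log₂ P(x,y). Per-cell terms -P(x,y)·log₂P(x,y):
  X=0: 0.4929, 0.4011
  X=1: 0.4929, 0.4557
  X=2: 0.3231, 0.3231
Sum of the 6 terms: H(X,Y) = 2.4888 bits

Marginal of X (row sums):
  P(X=0) = 5/21 + 1/7 = 8/21
  P(X=1) = 5/21 + 4/21 = 3/7
  P(X=2) = 2/21 + 2/21 = 4/21
H(X) = -[(8/21)·log₂(8/21) + (3/7)·log₂(3/7) + (4/21)·log₂(4/21)]
  = 0.5304 + 0.5239 + 0.4557 = 1.5100 bits

H(Y|X) = H(X,Y) - H(X) = 2.4888 - 1.5100 = 0.9788 bits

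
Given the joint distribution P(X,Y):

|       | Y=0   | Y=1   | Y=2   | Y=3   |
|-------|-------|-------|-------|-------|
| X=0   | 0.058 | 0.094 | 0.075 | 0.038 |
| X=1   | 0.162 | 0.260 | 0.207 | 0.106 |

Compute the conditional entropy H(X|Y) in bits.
0.8342 bits

H(X|Y) = H(X,Y) - H(Y)

H(X,Y) = -Σ_{x,y} P(x,y) log₂ P(x,y). Per-cell terms -P(x,y)·log₂P(x,y):
  X=0: 0.23825, 0.32065, 0.28027, 0.17928
  X=1: 0.42540, 0.50529, 0.47037, 0.34321
Sum of the 8 terms: H(X,Y) = 2.7627 bits

Marginal of Y (column sums):
  P(Y=0) = 0.058 + 0.162 = 0.220
  P(Y=1) = 0.094 + 0.260 = 0.354
  P(Y=2) = 0.075 + 0.207 = 0.282
  P(Y=3) = 0.038 + 0.106 = 0.144
H(Y) = -[0.220·log₂(0.220) + 0.354·log₂(0.354) + 0.282·log₂(0.282) + 0.144·log₂(0.144)]
  = 0.48057 + 0.53036 + 0.51500 + 0.40260 = 1.9285 bits

H(X|Y) = H(X,Y) - H(Y) = 2.7627 - 1.9285 = 0.8342 bits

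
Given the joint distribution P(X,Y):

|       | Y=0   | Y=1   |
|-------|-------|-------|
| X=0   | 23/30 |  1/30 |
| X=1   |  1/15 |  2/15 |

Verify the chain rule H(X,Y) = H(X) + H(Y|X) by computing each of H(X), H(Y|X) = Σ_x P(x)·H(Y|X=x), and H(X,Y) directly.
H(X) = 0.7219 bits, H(Y|X) = 0.3836 bits, H(X,Y) = 1.1055 bits

Marginal of X (row sums):
  P(X=0) = 23/30 + 1/30 = 4/5
  P(X=1) = 1/15 + 2/15 = 1/5
H(X) = -[(4/5)·log₂(4/5) + (1/5)·log₂(1/5)]
  = 0.25754 + 0.46439 = 0.7219 bits

H(Y|X) = Σ_x P(x)·H(Y|X=x):
  X=0: P(X=0) = 4/5, P(Y|X=0) = (23/24, 1/24) → H(Y|X=0) = 0.24988
  X=1: P(X=1) = 1/5, P(Y|X=1) = (1/3, 2/3) → H(Y|X=1) = 0.91830
H(Y|X) = (4/5)·0.24988 + (1/5)·0.91830 = 0.3836 bits

H(X,Y) = -Σ_{x,y} P(x,y) log₂ P(x,y). Per-cell terms -P(x,y)·log₂P(x,y):
  X=0: 0.29389, 0.16356
  X=1: 0.26046, 0.38759
Sum of the 4 terms: H(X,Y) = 1.1055 bits

Chain rule check:
  H(X) + H(Y|X) = 0.7219 + 0.3836 = 1.1055 bits
  H(X,Y) = 1.1055 bits
✓ Chain rule verified.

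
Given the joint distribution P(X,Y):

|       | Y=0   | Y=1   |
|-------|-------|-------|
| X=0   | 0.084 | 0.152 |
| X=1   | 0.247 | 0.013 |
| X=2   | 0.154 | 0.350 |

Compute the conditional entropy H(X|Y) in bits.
1.2394 bits

H(X|Y) = H(X,Y) - H(Y)

H(X,Y) = -Σ_{x,y} P(x,y) log₂ P(x,y). Per-cell terms -P(x,y)·log₂P(x,y):
  X=0: 0.30017, 0.41311
  X=1: 0.49830, 0.08145
  X=2: 0.41565, 0.53010
Sum of the 6 terms: H(X,Y) = 2.23878 bits

Marginal of Y (column sums):
  P(Y=0) = 0.084 + 0.247 + 0.154 = 0.485
  P(Y=1) = 0.152 + 0.013 + 0.350 = 0.515
H(Y) = -[0.485·log₂(0.485) + 0.515·log₂(0.515)]
  = 0.50631 + 0.49304 = 0.99935 bits

H(X|Y) = H(X,Y) - H(Y) = 2.23878 - 0.99935 = 1.2394 bits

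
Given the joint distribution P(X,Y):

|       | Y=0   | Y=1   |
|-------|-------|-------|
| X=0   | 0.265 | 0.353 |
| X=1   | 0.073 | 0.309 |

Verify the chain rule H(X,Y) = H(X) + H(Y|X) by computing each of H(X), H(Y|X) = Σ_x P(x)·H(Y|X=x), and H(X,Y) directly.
H(X) = 0.9594 bits, H(Y|X) = 0.8778 bits, H(X,Y) = 1.8372 bits

Marginal of X (row sums):
  P(X=0) = 0.265 + 0.353 = 0.618
  P(X=1) = 0.073 + 0.309 = 0.382
H(X) = -[0.618·log₂(0.618) + 0.382·log₂(0.382)]
  = 0.42909 + 0.53035 = 0.9594 bits

H(Y|X) = Σ_x P(x)·H(Y|X=x):
  X=0: P(X=0) = 0.618, P(Y|X=0) = (265/618, 353/618) → H(Y|X=0) = 0.98532
  X=1: P(X=1) = 0.382, P(Y|X=1) = (73/382, 309/382) → H(Y|X=1) = 0.70377
H(Y|X) = 0.618·0.98532 + 0.382·0.70377 = 0.8778 bits

H(X,Y) = -Σ_{x,y} P(x,y) log₂ P(x,y). Per-cell terms -P(x,y)·log₂P(x,y):
  X=0: 0.50772, 0.53030
  X=1: 0.27565, 0.52355
Sum of the 4 terms: H(X,Y) = 1.8372 bits

Chain rule check:
  H(X) + H(Y|X) = 0.9594 + 0.8778 = 1.8372 bits
  H(X,Y) = 1.8372 bits
✓ Chain rule verified.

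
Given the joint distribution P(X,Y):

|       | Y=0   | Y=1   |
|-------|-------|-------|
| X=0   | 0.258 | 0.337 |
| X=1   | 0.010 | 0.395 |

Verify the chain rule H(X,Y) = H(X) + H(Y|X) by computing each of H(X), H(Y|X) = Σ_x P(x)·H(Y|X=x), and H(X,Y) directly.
H(X) = 0.9738 bits, H(Y|X) = 0.6551 bits, H(X,Y) = 1.6289 bits

Marginal of X (row sums):
  P(X=0) = 0.258 + 0.337 = 0.595
  P(X=1) = 0.010 + 0.395 = 0.405
H(X) = -[0.595·log₂(0.595) + 0.405·log₂(0.405)]
  = 0.44568 + 0.52812 = 0.9738 bits

H(Y|X) = Σ_x P(x)·H(Y|X=x):
  X=0: P(X=0) = 0.595, P(Y|X=0) = (258/595, 337/595) → H(Y|X=0) = 0.98725
  X=1: P(X=1) = 0.405, P(Y|X=1) = (2/81, 79/81) → H(Y|X=1) = 0.16703
H(Y|X) = 0.595·0.98725 + 0.405·0.16703 = 0.6551 bits

H(X,Y) = -Σ_{x,y} P(x,y) log₂ P(x,y). Per-cell terms -P(x,y)·log₂P(x,y):
  X=0: 0.50428, 0.52881
  X=1: 0.06644, 0.52933
Sum of the 4 terms: H(X,Y) = 1.6289 bits

Chain rule check:
  H(X) + H(Y|X) = 0.9738 + 0.6551 = 1.6289 bits
  H(X,Y) = 1.6289 bits
✓ Chain rule verified.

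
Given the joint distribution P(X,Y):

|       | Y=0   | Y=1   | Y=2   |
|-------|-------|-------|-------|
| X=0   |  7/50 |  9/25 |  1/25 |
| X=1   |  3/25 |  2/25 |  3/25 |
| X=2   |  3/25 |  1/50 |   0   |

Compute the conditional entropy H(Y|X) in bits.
1.2159 bits

H(Y|X) = H(X,Y) - H(X)

H(X,Y) = -Σ_{x,y} P(x,y) log₂ P(x,y). Per-cell terms -P(x,y)·log₂P(x,y):
  X=0: 0.39711, 0.53062, 0.18575
  X=1: 0.36707, 0.29151, 0.36707
  X=2: 0.36707, 0.11288, 0.00000
  (cells with P = 0 contribute 0)
Sum of the 9 terms: H(X,Y) = 2.6191 bits

Marginal of X (row sums):
  P(X=0) = 7/50 + 9/25 + 1/25 = 27/50
  P(X=1) = 3/25 + 2/25 + 3/25 = 8/25
  P(X=2) = 3/25 + 1/50 + 0 = 7/50
H(X) = -[(27/50)·log₂(27/50) + (8/25)·log₂(8/25) + (7/50)·log₂(7/50)]
  = 0.48004 + 0.52603 + 0.39711 = 1.4032 bits

H(Y|X) = H(X,Y) - H(X) = 2.6191 - 1.4032 = 1.2159 bits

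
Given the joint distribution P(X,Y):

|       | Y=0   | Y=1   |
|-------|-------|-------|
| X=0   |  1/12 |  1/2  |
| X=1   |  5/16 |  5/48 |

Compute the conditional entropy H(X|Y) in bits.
0.6946 bits

H(X|Y) = H(X,Y) - H(Y)

H(X,Y) = -Σ_{x,y} P(x,y) log₂ P(x,y). Per-cell terms -P(x,y)·log₂P(x,y):
  X=0: 0.298747, 0.500000
  X=1: 0.524397, 0.339899
Sum of the 4 terms: H(X,Y) = 1.66304 bits

Marginal of Y (column sums):
  P(Y=0) = 1/12 + 5/16 = 19/48
  P(Y=1) = 1/2 + 5/48 = 29/48
H(Y) = -[(19/48)·log₂(19/48) + (29/48)·log₂(29/48)]
  = 0.529243 + 0.439218 = 0.96846 bits

H(X|Y) = H(X,Y) - H(Y) = 1.66304 - 0.96846 = 0.6946 bits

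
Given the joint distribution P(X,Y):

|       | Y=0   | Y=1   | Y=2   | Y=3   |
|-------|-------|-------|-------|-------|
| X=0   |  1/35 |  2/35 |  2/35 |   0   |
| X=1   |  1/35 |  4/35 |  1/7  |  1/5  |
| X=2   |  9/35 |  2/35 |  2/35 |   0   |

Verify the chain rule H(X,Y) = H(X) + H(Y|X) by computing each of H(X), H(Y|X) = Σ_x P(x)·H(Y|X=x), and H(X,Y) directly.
H(X) = 1.4378 bits, H(Y|X) = 1.5261 bits, H(X,Y) = 2.9638 bits

Marginal of X (row sums):
  P(X=0) = 1/35 + 2/35 + 2/35 + 0 = 1/7
  P(X=1) = 1/35 + 4/35 + 1/7 + 1/5 = 17/35
  P(X=2) = 9/35 + 2/35 + 2/35 + 0 = 13/35
H(X) = -[(1/7)·log₂(1/7) + (17/35)·log₂(17/35) + (13/35)·log₂(13/35)]
  = 0.401051 + 0.506027 + 0.530713 = 1.4378 bits

H(Y|X) = Σ_x P(x)·H(Y|X=x):
  X=0: P(X=0) = 1/7, P(Y|X=0) = (1/5, 2/5, 2/5, 0) → H(Y|X=0) = 1.521928
  X=1: P(X=1) = 17/35, P(Y|X=1) = (1/17, 4/17, 5/17, 7/17) → H(Y|X=1) = 1.777985
  X=2: P(X=2) = 13/35, P(Y|X=2) = (9/13, 2/13, 2/13, 0) → H(Y|X=2) = 1.198184
H(Y|X) = (1/7)·1.521928 + (17/35)·1.777985 + (13/35)·1.198184 = 1.5261 bits

H(X,Y) = -Σ_{x,y} P(x,y) log₂ P(x,y). Per-cell terms -P(x,y)·log₂P(x,y):
  X=0: 0.146551, 0.235959, 0.235959, 0.000000
  X=1: 0.146551, 0.357632, 0.401051, 0.464386
  X=2: 0.503835, 0.235959, 0.235959, 0.000000
  (cells with P = 0 contribute 0)
Sum of the 12 terms: H(X,Y) = 2.9638 bits

Chain rule check:
  H(X) + H(Y|X) = 1.4378 + 1.5261 = 2.9639 bits
  H(X,Y) = 2.9638 bits
✓ Chain rule verified (Δ = 0.0001 is 4-dp rounding noise: each of the three values was rounded independently).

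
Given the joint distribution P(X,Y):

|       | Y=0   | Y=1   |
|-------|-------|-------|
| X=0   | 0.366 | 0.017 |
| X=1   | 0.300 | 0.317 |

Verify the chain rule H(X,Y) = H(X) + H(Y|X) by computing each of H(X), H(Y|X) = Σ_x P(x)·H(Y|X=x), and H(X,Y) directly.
H(X) = 0.9601 bits, H(Y|X) = 0.7170 bits, H(X,Y) = 1.6772 bits

Marginal of X (row sums):
  P(X=0) = 0.366 + 0.017 = 0.383
  P(X=1) = 0.300 + 0.317 = 0.617
H(X) = -[0.383·log₂(0.383) + 0.617·log₂(0.617)]
  = 0.53030 + 0.42984 = 0.9601 bits

H(Y|X) = Σ_x P(x)·H(Y|X=x):
  X=0: P(X=0) = 0.383, P(Y|X=0) = (366/383, 17/383) → H(Y|X=0) = 0.26205
  X=1: P(X=1) = 0.617, P(Y|X=1) = (300/617, 317/617) → H(Y|X=1) = 0.99945
H(Y|X) = 0.383·0.26205 + 0.617·0.99945 = 0.7170 bits

H(X,Y) = -Σ_{x,y} P(x,y) log₂ P(x,y). Per-cell terms -P(x,y)·log₂P(x,y):
  X=0: 0.53073, 0.09993
  X=1: 0.52109, 0.52541
Sum of the 4 terms: H(X,Y) = 1.6772 bits

Chain rule check:
  H(X) + H(Y|X) = 0.9601 + 0.7170 = 1.6771 bits
  H(X,Y) = 1.6772 bits
✓ Chain rule verified (Δ = 0.0001 is 4-dp rounding noise: each of the three values was rounded independently).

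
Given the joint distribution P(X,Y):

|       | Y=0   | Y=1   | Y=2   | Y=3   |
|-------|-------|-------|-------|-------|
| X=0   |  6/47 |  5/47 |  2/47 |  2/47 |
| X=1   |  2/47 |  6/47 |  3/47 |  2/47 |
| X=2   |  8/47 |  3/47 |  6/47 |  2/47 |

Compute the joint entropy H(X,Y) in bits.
3.3918 bits

H(X,Y) = -Σ_{x,y} P(x,y) log₂ P(x,y). Per-cell terms -P(x,y)·log₂P(x,y):
  X=0: 0.3791, 0.3439, 0.1938, 0.1938
  X=1: 0.1938, 0.3791, 0.2534, 0.1938
  X=2: 0.4348, 0.2534, 0.3791, 0.1938
Sum of the 12 terms: H(X,Y) = 3.3918 bits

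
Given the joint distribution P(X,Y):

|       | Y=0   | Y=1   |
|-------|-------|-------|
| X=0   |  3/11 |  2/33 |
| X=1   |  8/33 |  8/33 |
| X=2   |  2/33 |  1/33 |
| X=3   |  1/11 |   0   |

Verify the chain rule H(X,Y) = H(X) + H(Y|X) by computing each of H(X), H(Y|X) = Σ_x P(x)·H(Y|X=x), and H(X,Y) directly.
H(X) = 1.6637 bits, H(Y|X) = 0.7963 bits, H(X,Y) = 2.4600 bits

Marginal of X (row sums):
  P(X=0) = 3/11 + 2/33 = 1/3
  P(X=1) = 8/33 + 8/33 = 16/33
  P(X=2) = 2/33 + 1/33 = 1/11
  P(X=3) = 1/11 + 0 = 1/11
H(X) = -[(1/3)·log₂(1/3) + (16/33)·log₂(16/33) + (1/11)·log₂(1/11) + (1/11)·log₂(1/11)]
  = 0.5283 + 0.5064 + 0.3145 + 0.3145 = 1.6637 bits

H(Y|X) = Σ_x P(x)·H(Y|X=x):
  X=0: P(X=0) = 1/3, P(Y|X=0) = (9/11, 2/11) → H(Y|X=0) = 0.6840
  X=1: P(X=1) = 16/33, P(Y|X=1) = (1/2, 1/2) → H(Y|X=1) = 1.0000
  X=2: P(X=2) = 1/11, P(Y|X=2) = (2/3, 1/3) → H(Y|X=2) = 0.9183
  X=3: P(X=3) = 1/11, P(Y|X=3) = (1, 0) → H(Y|X=3) = 0.0000
H(Y|X) = (1/3)·0.6840 + (16/33)·1.0000 + (1/11)·0.9183 + (1/11)·0.0000 = 0.7963 bits

H(X,Y) = -Σ_{x,y} P(x,y) log₂ P(x,y). Per-cell terms -P(x,y)·log₂P(x,y):
  X=0: 0.5112, 0.2451
  X=1: 0.4956, 0.4956
  X=2: 0.2451, 0.1529
  X=3: 0.3145, 0.0000
  (cells with P = 0 contribute 0)
Sum of the 8 terms: H(X,Y) = 2.4600 bits

Chain rule check:
  H(X) + H(Y|X) = 1.6637 + 0.7963 = 2.4600 bits
  H(X,Y) = 2.4600 bits
✓ Chain rule verified.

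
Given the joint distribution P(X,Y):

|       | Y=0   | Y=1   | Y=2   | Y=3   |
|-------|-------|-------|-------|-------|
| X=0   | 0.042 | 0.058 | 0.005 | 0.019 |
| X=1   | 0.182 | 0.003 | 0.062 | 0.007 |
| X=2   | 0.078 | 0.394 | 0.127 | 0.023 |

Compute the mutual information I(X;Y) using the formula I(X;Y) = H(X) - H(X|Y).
0.3442 bits

I(X;Y) = H(X) - H(X|Y)

Marginal of X (row sums):
  P(X=0) = 0.042 + 0.058 + 0.005 + 0.019 = 0.124
  P(X=1) = 0.182 + 0.003 + 0.062 + 0.007 = 0.254
  P(X=2) = 0.078 + 0.394 + 0.127 + 0.023 = 0.622
H(X) = -[0.124·log₂(0.124) + 0.254·log₂(0.254) + 0.622·log₂(0.622)]
  = 0.3734 + 0.5022 + 0.4261 = 1.3017 bits

Marginal of Y (column sums):
  P(Y=0) = 0.042 + 0.182 + 0.078 = 0.302
  P(Y=1) = 0.058 + 0.003 + 0.394 = 0.455
  P(Y=2) = 0.005 + 0.062 + 0.127 = 0.194
  P(Y=3) = 0.019 + 0.007 + 0.023 = 0.049
H(X|Y) = Σ_y P(y)·H(X|Y=y):
  Y=0: P(Y=0) = 0.302, P(X|Y=0) = (21/151, 91/151, 39/151) → H(X|Y=0) = 1.3405
  Y=1: P(Y=1) = 0.455, P(X|Y=1) = (58/455, 3/455, 394/455) → H(X|Y=1) = 0.6064
  Y=2: P(Y=2) = 0.194, P(X|Y=2) = (5/194, 31/97, 127/194) → H(X|Y=2) = 1.0621
  Y=3: P(Y=3) = 0.049, P(X|Y=3) = (19/49, 1/7, 23/49) → H(X|Y=3) = 1.4432
H(X|Y) = 0.302·1.3405 + 0.455·0.6064 + 0.194·1.0621 + 0.049·1.4432 = 0.9575 bits

I(X;Y) = H(X) - H(X|Y) = 1.3017 - 0.9575 = 0.3442 bits

Cross-check via I(X;Y) = H(X) + H(Y) - H(X,Y): computing H(Y) from the column sums and H(X,Y) from the 12 cells in the same way gives H(Y) = 1.7108 bits and H(X,Y) = 2.6683 bits, so
I(X;Y) = 1.3017 + 1.7108 - 2.6683 = 0.3442 bits ✓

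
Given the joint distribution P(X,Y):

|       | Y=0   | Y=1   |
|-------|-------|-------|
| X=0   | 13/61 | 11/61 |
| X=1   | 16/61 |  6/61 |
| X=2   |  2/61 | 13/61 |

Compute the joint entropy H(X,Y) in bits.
2.3934 bits

H(X,Y) = -Σ_{x,y} P(x,y) log₂ P(x,y). Per-cell terms -P(x,y)·log₂P(x,y):
  X=0: 0.4753, 0.4456
  X=1: 0.5064, 0.3291
  X=2: 0.1617, 0.4753
Sum of the 6 terms: H(X,Y) = 2.3934 bits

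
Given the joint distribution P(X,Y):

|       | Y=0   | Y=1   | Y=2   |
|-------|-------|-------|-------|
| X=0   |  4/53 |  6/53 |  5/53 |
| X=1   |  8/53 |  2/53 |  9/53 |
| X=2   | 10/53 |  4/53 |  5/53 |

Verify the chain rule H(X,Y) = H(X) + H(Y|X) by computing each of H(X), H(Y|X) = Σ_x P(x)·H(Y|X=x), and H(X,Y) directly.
H(X) = 1.5765 bits, H(Y|X) = 1.4631 bits, H(X,Y) = 3.0397 bits

Marginal of X (row sums):
  P(X=0) = 4/53 + 6/53 + 5/53 = 15/53
  P(X=1) = 8/53 + 2/53 + 9/53 = 19/53
  P(X=2) = 10/53 + 4/53 + 5/53 = 19/53
H(X) = -[(15/53)·log₂(15/53) + (19/53)·log₂(19/53) + (19/53)·log₂(19/53)]
  = 0.515386 + 0.530564 + 0.530564 = 1.5765 bits

H(Y|X) = Σ_x P(x)·H(Y|X=x):
  X=0: P(X=0) = 15/53, P(Y|X=0) = (4/15, 2/5, 1/3) → H(Y|X=0) = 1.565596
  X=1: P(X=1) = 19/53, P(Y|X=1) = (8/19, 2/19, 9/19) → H(Y|X=1) = 1.377963
  X=2: P(X=2) = 19/53, P(Y|X=2) = (10/19, 4/19, 5/19) → H(Y|X=2) = 1.467458
H(Y|X) = (15/53)·1.565596 + (19/53)·1.377963 + (19/53)·1.467458 = 1.4631 bits

H(X,Y) = -Σ_{x,y} P(x,y) log₂ P(x,y). Per-cell terms -P(x,y)·log₂P(x,y):
  X=0: 0.281352, 0.355807, 0.321320
  X=1: 0.411762, 0.178412, 0.434377
  X=2: 0.453961, 0.281352, 0.321320
Sum of the 9 terms: H(X,Y) = 3.0397 bits

Chain rule check:
  H(X) + H(Y|X) = 1.5765 + 1.4631 = 3.0396 bits
  H(X,Y) = 3.0397 bits
✓ Chain rule verified (Δ = 0.0001 is 4-dp rounding noise: each of the three values was rounded independently).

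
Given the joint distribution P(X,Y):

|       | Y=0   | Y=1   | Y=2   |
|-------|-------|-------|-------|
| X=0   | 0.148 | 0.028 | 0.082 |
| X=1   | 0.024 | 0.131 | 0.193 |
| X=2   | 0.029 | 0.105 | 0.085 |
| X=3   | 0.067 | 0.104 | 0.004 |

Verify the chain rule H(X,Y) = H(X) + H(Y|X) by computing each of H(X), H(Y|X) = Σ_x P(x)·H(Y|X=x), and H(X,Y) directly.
H(X) = 1.9541 bits, H(Y|X) = 1.2900 bits, H(X,Y) = 3.2441 bits

Marginal of X (row sums):
  P(X=0) = 0.148 + 0.028 + 0.082 = 0.258
  P(X=1) = 0.024 + 0.131 + 0.193 = 0.348
  P(X=2) = 0.029 + 0.105 + 0.085 = 0.219
  P(X=3) = 0.067 + 0.104 + 0.004 = 0.175
H(X) = -[0.258·log₂(0.258) + 0.348·log₂(0.348) + 0.219·log₂(0.219) + 0.175·log₂(0.175)]
  = 0.5043 + 0.5299 + 0.4798 + 0.4401 = 1.9541 bits

H(Y|X) = Σ_x P(x)·H(Y|X=x):
  X=0: P(X=0) = 0.258, P(Y|X=0) = (74/129, 14/129, 41/129) → H(Y|X=0) = 1.3332
  X=1: P(X=1) = 0.348, P(Y|X=1) = (2/29, 131/348, 193/348) → H(Y|X=1) = 1.2683
  X=2: P(X=2) = 0.219, P(Y|X=2) = (29/219, 35/73, 85/219) → H(Y|X=2) = 1.4247
  X=3: P(X=3) = 0.175, P(Y|X=3) = (67/175, 104/175, 4/175) → H(Y|X=3) = 1.1011
H(Y|X) = 0.258·1.3332 + 0.348·1.2683 + 0.219·1.4247 + 0.175·1.1011 = 1.2900 bits

H(X,Y) = -Σ_{x,y} P(x,y) log₂ P(x,y). Per-cell terms -P(x,y)·log₂P(x,y):
  X=0: 0.4079, 0.1444, 0.2959
  X=1: 0.1291, 0.3841, 0.4581
  X=2: 0.1481, 0.3414, 0.3023
  X=3: 0.2613, 0.3396, 0.0319
Sum of the 12 terms: H(X,Y) = 3.2441 bits

Chain rule check:
  H(X) + H(Y|X) = 1.9541 + 1.2900 = 3.2441 bits
  H(X,Y) = 3.2441 bits
✓ Chain rule verified.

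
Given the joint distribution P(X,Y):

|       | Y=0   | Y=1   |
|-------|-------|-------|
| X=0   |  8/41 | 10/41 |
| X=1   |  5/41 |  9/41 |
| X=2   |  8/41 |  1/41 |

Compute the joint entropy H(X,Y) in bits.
2.3976 bits

H(X,Y) = -Σ_{x,y} P(x,y) log₂ P(x,y). Per-cell terms -P(x,y)·log₂P(x,y):
  X=0: 0.4600, 0.4965
  X=1: 0.3702, 0.4802
  X=2: 0.4600, 0.1307
Sum of the 6 terms: H(X,Y) = 2.3976 bits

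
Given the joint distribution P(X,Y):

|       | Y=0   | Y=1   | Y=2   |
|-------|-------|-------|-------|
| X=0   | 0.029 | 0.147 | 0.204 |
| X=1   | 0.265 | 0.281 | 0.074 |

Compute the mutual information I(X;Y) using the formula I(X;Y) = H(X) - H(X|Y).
0.1918 bits

I(X;Y) = H(X) - H(X|Y)

Marginal of X (row sums):
  P(X=0) = 0.029 + 0.147 + 0.204 = 0.380
  P(X=1) = 0.265 + 0.281 + 0.074 = 0.620
H(X) = -[0.380·log₂(0.380) + 0.620·log₂(0.620)]
  = 0.53045 + 0.42759 = 0.9580 bits

Marginal of Y (column sums):
  P(Y=0) = 0.029 + 0.265 = 0.294
  P(Y=1) = 0.147 + 0.281 = 0.428
  P(Y=2) = 0.204 + 0.074 = 0.278
H(X|Y) = Σ_y P(y)·H(X|Y=y):
  Y=0: P(Y=0) = 0.294, P(X|Y=0) = (29/294, 265/294) → H(X|Y=0) = 0.46467
  Y=1: P(Y=1) = 0.428, P(X|Y=1) = (147/428, 281/428) → H(X|Y=1) = 0.92809
  Y=2: P(Y=2) = 0.278, P(X|Y=2) = (102/139, 37/139) → H(X|Y=2) = 0.83594
H(X|Y) = 0.294·0.46467 + 0.428·0.92809 + 0.278·0.83594 = 0.7662 bits

I(X;Y) = H(X) - H(X|Y) = 0.9580 - 0.7662 = 0.1918 bits

Cross-check via I(X;Y) = H(X) + H(Y) - H(X,Y): computing H(Y) from the column sums and H(X,Y) from the 6 cells in the same way gives H(Y) = 1.5567 bits and H(X,Y) = 2.3229 bits, so
I(X;Y) = 0.9580 + 1.5567 - 2.3229 = 0.1918 bits ✓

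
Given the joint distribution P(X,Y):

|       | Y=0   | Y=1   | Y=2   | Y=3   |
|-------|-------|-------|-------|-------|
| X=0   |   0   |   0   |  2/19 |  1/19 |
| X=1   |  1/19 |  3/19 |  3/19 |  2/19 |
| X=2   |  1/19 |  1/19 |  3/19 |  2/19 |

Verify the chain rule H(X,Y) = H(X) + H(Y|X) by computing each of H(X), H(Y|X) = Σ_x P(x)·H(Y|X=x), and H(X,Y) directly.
H(X) = 1.4618 bits, H(Y|X) = 1.7195 bits, H(X,Y) = 3.1814 bits

Marginal of X (row sums):
  P(X=0) = 0 + 0 + 2/19 + 1/19 = 3/19
  P(X=1) = 1/19 + 3/19 + 3/19 + 2/19 = 9/19
  P(X=2) = 1/19 + 1/19 + 3/19 + 2/19 = 7/19
H(X) = -[(3/19)·log₂(3/19) + (9/19)·log₂(9/19) + (7/19)·log₂(7/19)]
  = 0.42047 + 0.51063 + 0.53074 = 1.4618 bits

H(Y|X) = Σ_x P(x)·H(Y|X=x):
  X=0: P(X=0) = 3/19, P(Y|X=0) = (0, 0, 2/3, 1/3) → H(Y|X=0) = 0.91830
  X=1: P(X=1) = 9/19, P(Y|X=1) = (1/9, 1/3, 1/3, 2/9) → H(Y|X=1) = 1.89106
  X=2: P(X=2) = 7/19, P(Y|X=2) = (1/7, 1/7, 3/7, 2/7) → H(Y|X=2) = 1.84237
H(Y|X) = (3/19)·0.91830 + (9/19)·1.89106 + (7/19)·1.84237 = 1.7195 bits

H(X,Y) = -Σ_{x,y} P(x,y) log₂ P(x,y). Per-cell terms -P(x,y)·log₂P(x,y):
  X=0: 0.00000, 0.00000, 0.34189, 0.22358
  X=1: 0.22358, 0.42047, 0.42047, 0.34189
  X=2: 0.22358, 0.22358, 0.42047, 0.34189
  (cells with P = 0 contribute 0)
Sum of the 12 terms: H(X,Y) = 3.1814 bits

Chain rule check:
  H(X) + H(Y|X) = 1.4618 + 1.7195 = 3.1813 bits
  H(X,Y) = 3.1814 bits
✓ Chain rule verified (Δ = 0.0001 is 4-dp rounding noise: each of the three values was rounded independently).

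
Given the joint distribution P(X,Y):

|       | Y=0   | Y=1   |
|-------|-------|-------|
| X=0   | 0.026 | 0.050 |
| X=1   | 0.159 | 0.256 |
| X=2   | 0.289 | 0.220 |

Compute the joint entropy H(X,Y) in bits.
2.2762 bits

H(X,Y) = -Σ_{x,y} P(x,y) log₂ P(x,y). Per-cell terms -P(x,y)·log₂P(x,y):
  X=0: 0.1369, 0.2161
  X=1: 0.4218, 0.5032
  X=2: 0.5176, 0.4806
Sum of the 6 terms: H(X,Y) = 2.2762 bits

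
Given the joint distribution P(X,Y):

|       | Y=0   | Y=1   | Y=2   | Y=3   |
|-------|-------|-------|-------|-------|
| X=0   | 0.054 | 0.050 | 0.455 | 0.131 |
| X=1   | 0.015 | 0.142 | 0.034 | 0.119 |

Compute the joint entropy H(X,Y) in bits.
2.3666 bits

H(X,Y) = -Σ_{x,y} P(x,y) log₂ P(x,y). Per-cell terms -P(x,y)·log₂P(x,y):
  X=0: 0.2274, 0.2161, 0.5169, 0.3841
  X=1: 0.0909, 0.3999, 0.1659, 0.3654
Sum of the 8 terms: H(X,Y) = 2.3666 bits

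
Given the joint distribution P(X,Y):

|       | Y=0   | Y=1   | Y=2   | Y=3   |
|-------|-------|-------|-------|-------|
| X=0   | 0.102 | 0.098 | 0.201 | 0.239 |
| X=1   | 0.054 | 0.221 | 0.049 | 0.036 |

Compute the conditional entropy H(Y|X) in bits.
1.7750 bits

H(Y|X) = H(X,Y) - H(X)

H(X,Y) = -Σ_{x,y} P(x,y) log₂ P(x,y). Per-cell terms -P(x,y)·log₂P(x,y):
  X=0: 0.3359, 0.3284, 0.4653, 0.4935
  X=1: 0.2274, 0.4813, 0.2132, 0.1727
Sum of the 8 terms: H(X,Y) = 2.7177 bits

Marginal of X (row sums):
  P(X=0) = 0.102 + 0.098 + 0.201 + 0.239 = 0.640
  P(X=1) = 0.054 + 0.221 + 0.049 + 0.036 = 0.360
H(X) = -[0.640·log₂(0.640) + 0.360·log₂(0.360)]
  = 0.4121 + 0.5306 = 0.9427 bits

H(Y|X) = H(X,Y) - H(X) = 2.7177 - 0.9427 = 1.7750 bits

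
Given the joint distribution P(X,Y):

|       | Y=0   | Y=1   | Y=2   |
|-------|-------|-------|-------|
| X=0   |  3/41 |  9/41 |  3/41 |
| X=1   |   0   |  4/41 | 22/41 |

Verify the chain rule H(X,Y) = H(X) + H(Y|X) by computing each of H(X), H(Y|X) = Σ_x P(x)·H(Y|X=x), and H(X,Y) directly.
H(X) = 0.9474 bits, H(Y|X) = 0.8943 bits, H(X,Y) = 1.8418 bits

Marginal of X (row sums):
  P(X=0) = 3/41 + 9/41 + 3/41 = 15/41
  P(X=1) = 0 + 4/41 + 22/41 = 26/41
H(X) = -[(15/41)·log₂(15/41) + (26/41)·log₂(26/41)]
  = 0.53073 + 0.41671 = 0.9474 bits

H(Y|X) = Σ_x P(x)·H(Y|X=x):
  X=0: P(X=0) = 15/41, P(Y|X=0) = (1/5, 3/5, 1/5) → H(Y|X=0) = 1.37095
  X=1: P(X=1) = 26/41, P(Y|X=1) = (0, 2/13, 11/13) → H(Y|X=1) = 0.61938
H(Y|X) = (15/41)·1.37095 + (26/41)·0.61938 = 0.8943 bits

H(X,Y) = -Σ_{x,y} P(x,y) log₂ P(x,y). Per-cell terms -P(x,y)·log₂P(x,y):
  X=0: 0.27604, 0.48021, 0.27604
  X=1: 0.00000, 0.32757, 0.48192
  (cells with P = 0 contribute 0)
Sum of the 6 terms: H(X,Y) = 1.8418 bits

Chain rule check:
  H(X) + H(Y|X) = 0.9474 + 0.8943 = 1.8417 bits
  H(X,Y) = 1.8418 bits
✓ Chain rule verified (Δ = 0.0001 is 4-dp rounding noise: each of the three values was rounded independently).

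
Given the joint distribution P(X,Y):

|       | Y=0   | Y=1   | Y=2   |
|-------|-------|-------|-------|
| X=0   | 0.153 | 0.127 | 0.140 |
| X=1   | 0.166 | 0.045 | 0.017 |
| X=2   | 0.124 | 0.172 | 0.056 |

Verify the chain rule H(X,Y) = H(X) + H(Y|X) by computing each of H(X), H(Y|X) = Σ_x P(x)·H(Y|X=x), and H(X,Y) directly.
H(X) = 1.5422 bits, H(Y|X) = 1.4218 bits, H(X,Y) = 2.9640 bits

Marginal of X (row sums):
  P(X=0) = 0.153 + 0.127 + 0.140 = 0.420
  P(X=1) = 0.166 + 0.045 + 0.017 = 0.228
  P(X=2) = 0.124 + 0.172 + 0.056 = 0.352
H(X) = -[0.420·log₂(0.420) + 0.228·log₂(0.228) + 0.352·log₂(0.352)]
  = 0.52565 + 0.48630 + 0.53024 = 1.5422 bits

H(Y|X) = Σ_x P(x)·H(Y|X=x):
  X=0: P(X=0) = 0.420, P(Y|X=0) = (51/140, 127/420, 1/3) → H(Y|X=0) = 1.58081
  X=1: P(X=1) = 0.228, P(Y|X=1) = (83/114, 15/76, 17/228) → H(Y|X=1) = 1.07466
  X=2: P(X=2) = 0.352, P(Y|X=2) = (31/88, 43/88, 7/44) → H(Y|X=2) = 1.45702
H(Y|X) = 0.420·1.58081 + 0.228·1.07466 + 0.352·1.45702 = 1.4218 bits

H(X,Y) = -Σ_{x,y} P(x,y) log₂ P(x,y). Per-cell terms -P(x,y)·log₂P(x,y):
  X=0: 0.41438, 0.37809, 0.39711
  X=1: 0.43006, 0.20133, 0.09993
  X=2: 0.37344, 0.43680, 0.23287
Sum of the 9 terms: H(X,Y) = 2.9640 bits

Chain rule check:
  H(X) + H(Y|X) = 1.5422 + 1.4218 = 2.9640 bits
  H(X,Y) = 2.9640 bits
✓ Chain rule verified.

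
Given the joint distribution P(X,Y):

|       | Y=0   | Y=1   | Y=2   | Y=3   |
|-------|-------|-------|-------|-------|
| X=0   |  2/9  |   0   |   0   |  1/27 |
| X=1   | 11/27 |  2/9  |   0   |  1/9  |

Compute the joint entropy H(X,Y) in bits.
2.0205 bits

H(X,Y) = -Σ_{x,y} P(x,y) log₂ P(x,y). Per-cell terms -P(x,y)·log₂P(x,y):
  X=0: 0.4822, 0.0000, 0.0000, 0.1761
  X=1: 0.5278, 0.4822, 0.0000, 0.3522
  (cells with P = 0 contribute 0)
Sum of the 8 terms: H(X,Y) = 2.0205 bits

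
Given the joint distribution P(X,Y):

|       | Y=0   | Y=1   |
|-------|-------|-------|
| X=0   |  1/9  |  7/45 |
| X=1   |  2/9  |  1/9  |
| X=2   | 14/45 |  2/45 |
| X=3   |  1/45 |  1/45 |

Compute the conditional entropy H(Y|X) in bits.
0.8051 bits

H(Y|X) = H(X,Y) - H(X)

H(X,Y) = -Σ_{x,y} P(x,y) log₂ P(x,y). Per-cell terms -P(x,y)·log₂P(x,y):
  X=0: 0.35221, 0.41759
  X=1: 0.48221, 0.35221
  X=2: 0.52407, 0.19964
  X=3: 0.12204, 0.12204
Sum of the 8 terms: H(X,Y) = 2.5720 bits

Marginal of X (row sums):
  P(X=0) = 1/9 + 7/45 = 4/15
  P(X=1) = 2/9 + 1/9 = 1/3
  P(X=2) = 14/45 + 2/45 = 16/45
  P(X=3) = 1/45 + 1/45 = 2/45
H(X) = -[(4/15)·log₂(4/15) + (1/3)·log₂(1/3) + (16/45)·log₂(16/45) + (2/45)·log₂(2/45)]
  = 0.50850 + 0.52832 + 0.53044 + 0.19964 = 1.7669 bits

H(Y|X) = H(X,Y) - H(X) = 2.5720 - 1.7669 = 0.8051 bits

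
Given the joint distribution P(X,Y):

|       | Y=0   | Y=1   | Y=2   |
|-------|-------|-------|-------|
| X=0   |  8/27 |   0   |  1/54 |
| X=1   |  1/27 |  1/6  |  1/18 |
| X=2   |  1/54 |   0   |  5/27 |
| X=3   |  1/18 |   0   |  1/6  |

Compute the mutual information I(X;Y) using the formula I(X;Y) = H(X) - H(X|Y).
0.7780 bits

I(X;Y) = H(X) - H(X|Y)

Marginal of X (row sums):
  P(X=0) = 8/27 + 0 + 1/54 = 17/54
  P(X=1) = 1/27 + 1/6 + 1/18 = 7/27
  P(X=2) = 1/54 + 0 + 5/27 = 11/54
  P(X=3) = 1/18 + 0 + 1/6 = 2/9
H(X) = -[(17/54)·log₂(17/54) + (7/27)·log₂(7/27) + (11/54)·log₂(11/54) + (2/9)·log₂(2/9)]
  = 0.5249300 + 0.5049159 + 0.4675929 + 0.4822056 = 1.979644 bits

Marginal of Y (column sums):
  P(Y=0) = 8/27 + 1/27 + 1/54 + 1/18 = 11/27
  P(Y=1) = 0 + 1/6 + 0 + 0 = 1/6
  P(Y=2) = 1/54 + 1/18 + 5/27 + 1/6 = 23/54
H(X|Y) = Σ_y P(y)·H(X|Y=y):
  Y=0: P(Y=0) = 11/27, P(X|Y=0) = (8/11, 1/11, 1/22, 3/22) → H(X|Y=0) = 1.2433004
  Y=1: P(Y=1) = 1/6, P(X|Y=1) = (0, 1, 0, 0) → H(X|Y=1) = 0.0000000
  Y=2: P(Y=2) = 23/54, P(X|Y=2) = (1/23, 3/23, 10/23, 9/23) → H(X|Y=2) = 1.6321057
H(X|Y) = (11/27)·1.2433004 + (1/6)·0.0000000 + (23/54)·1.6321057 = 1.201686 bits

I(X;Y) = H(X) - H(X|Y) = 1.979644 - 1.201686 = 0.7780 bits

Cross-check via I(X;Y) = H(X) + H(Y) - H(X,Y): computing H(Y) from the column sums and H(X,Y) from the 12 cells in the same way gives H(Y) = 1.483059 bits and H(X,Y) = 2.684745 bits, so
I(X;Y) = 1.979644 + 1.483059 - 2.684745 = 0.7780 bits ✓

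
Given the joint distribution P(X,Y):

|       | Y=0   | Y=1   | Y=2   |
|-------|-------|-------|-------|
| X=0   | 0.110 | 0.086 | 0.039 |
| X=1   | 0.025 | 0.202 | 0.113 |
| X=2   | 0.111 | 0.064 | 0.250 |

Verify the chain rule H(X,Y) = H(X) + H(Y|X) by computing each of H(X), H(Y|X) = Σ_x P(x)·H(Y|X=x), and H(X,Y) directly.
H(X) = 1.5448 bits, H(Y|X) = 1.3529 bits, H(X,Y) = 2.8977 bits

Marginal of X (row sums):
  P(X=0) = 0.110 + 0.086 + 0.039 = 0.235
  P(X=1) = 0.025 + 0.202 + 0.113 = 0.340
  P(X=2) = 0.111 + 0.064 + 0.250 = 0.425
H(X) = -[0.235·log₂(0.235) + 0.340·log₂(0.340) + 0.425·log₂(0.425)]
  = 0.49098 + 0.52917 + 0.52465 = 1.5448 bits

H(Y|X) = Σ_x P(x)·H(Y|X=x):
  X=0: P(X=0) = 0.235, P(Y|X=0) = (22/47, 86/235, 39/235) → H(Y|X=0) = 1.47337
  X=1: P(X=1) = 0.340, P(Y|X=1) = (5/68, 101/170, 113/340) → H(Y|X=1) = 1.25135
  X=2: P(X=2) = 0.425, P(Y|X=2) = (111/425, 64/425, 10/17) → H(Y|X=2) = 1.36749
H(Y|X) = 0.235·1.47337 + 0.340·1.25135 + 0.425·1.36749 = 1.3529 bits

H(X,Y) = -Σ_{x,y} P(x,y) log₂ P(x,y). Per-cell terms -P(x,y)·log₂P(x,y):
  X=0: 0.35029, 0.30440, 0.18253
  X=1: 0.13305, 0.46613, 0.35545
  X=2: 0.35202, 0.25381, 0.50000
Sum of the 9 terms: H(X,Y) = 2.8977 bits

Chain rule check:
  H(X) + H(Y|X) = 1.5448 + 1.3529 = 2.8977 bits
  H(X,Y) = 2.8977 bits
✓ Chain rule verified.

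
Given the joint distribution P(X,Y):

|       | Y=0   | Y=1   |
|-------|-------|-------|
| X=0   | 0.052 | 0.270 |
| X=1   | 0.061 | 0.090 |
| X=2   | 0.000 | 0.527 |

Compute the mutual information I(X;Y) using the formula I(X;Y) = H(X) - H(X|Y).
0.1565 bits

I(X;Y) = H(X) - H(X|Y)

Marginal of X (row sums):
  P(X=0) = 0.052 + 0.270 = 0.322
  P(X=1) = 0.061 + 0.090 = 0.151
  P(X=2) = 0.000 + 0.527 = 0.527
H(X) = -[0.322·log₂(0.322) + 0.151·log₂(0.151) + 0.527·log₂(0.527)]
  = 0.52642730 + 0.41183431 + 0.48701395 = 1.4252756 bits

Marginal of Y (column sums):
  P(Y=0) = 0.052 + 0.061 + 0.000 = 0.113
  P(Y=1) = 0.270 + 0.090 + 0.527 = 0.887
H(X|Y) = Σ_y P(y)·H(X|Y=y):
  Y=0: P(Y=0) = 0.113, P(X|Y=0) = (52/113, 61/113, 0) → H(X|Y=0) = 0.99541929
  Y=1: P(Y=1) = 0.887, P(X|Y=1) = (270/887, 90/887, 527/887) → H(X|Y=1) = 1.30354411
H(X|Y) = 0.113·0.99541929 + 0.887·1.30354411 = 1.2687260 bits

I(X;Y) = H(X) - H(X|Y) = 1.4252756 - 1.2687260 = 0.1565 bits

Cross-check via I(X;Y) = H(X) + H(Y) - H(X,Y): computing H(Y) from the column sums and H(X,Y) from the 6 cells in the same way gives H(Y) = 0.5088991 bits and H(X,Y) = 1.7776251 bits, so
I(X;Y) = 1.4252756 + 0.5088991 - 1.7776251 = 0.1565 bits ✓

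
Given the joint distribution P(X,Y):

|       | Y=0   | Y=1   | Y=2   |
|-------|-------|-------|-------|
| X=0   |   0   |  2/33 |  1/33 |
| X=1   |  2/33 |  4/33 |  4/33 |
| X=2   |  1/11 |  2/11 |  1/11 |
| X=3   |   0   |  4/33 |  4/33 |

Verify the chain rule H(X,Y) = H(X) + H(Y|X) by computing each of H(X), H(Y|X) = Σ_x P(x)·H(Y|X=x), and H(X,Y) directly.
H(X) = 1.8628 bits, H(Y|X) = 1.3326 bits, H(X,Y) = 3.1953 bits

Marginal of X (row sums):
  P(X=0) = 0 + 2/33 + 1/33 = 1/11
  P(X=1) = 2/33 + 4/33 + 4/33 = 10/33
  P(X=2) = 1/11 + 2/11 + 1/11 = 4/11
  P(X=3) = 0 + 4/33 + 4/33 = 8/33
H(X) = -[(1/11)·log₂(1/11) + (10/33)·log₂(10/33) + (4/11)·log₂(4/11) + (8/33)·log₂(8/33)]
  = 0.31449 + 0.52196 + 0.53070 + 0.49561 = 1.8628 bits

H(Y|X) = Σ_x P(x)·H(Y|X=x):
  X=0: P(X=0) = 1/11, P(Y|X=0) = (0, 2/3, 1/3) → H(Y|X=0) = 0.91830
  X=1: P(X=1) = 10/33, P(Y|X=1) = (1/5, 2/5, 2/5) → H(Y|X=1) = 1.52193
  X=2: P(X=2) = 4/11, P(Y|X=2) = (1/4, 1/2, 1/4) → H(Y|X=2) = 1.50000
  X=3: P(X=3) = 8/33, P(Y|X=3) = (0, 1/2, 1/2) → H(Y|X=3) = 1.00000
H(Y|X) = (1/11)·0.91830 + (10/33)·1.52193 + (4/11)·1.50000 + (8/33)·1.00000 = 1.3326 bits

H(X,Y) = -Σ_{x,y} P(x,y) log₂ P(x,y). Per-cell terms -P(x,y)·log₂P(x,y):
  X=0: 0.00000, 0.24511, 0.15286
  X=1: 0.24511, 0.36902, 0.36902
  X=2: 0.31449, 0.44717, 0.31449
  X=3: 0.00000, 0.36902, 0.36902
  (cells with P = 0 contribute 0)
Sum of the 12 terms: H(X,Y) = 3.1953 bits

Chain rule check:
  H(X) + H(Y|X) = 1.8628 + 1.3326 = 3.1954 bits
  H(X,Y) = 3.1953 bits
✓ Chain rule verified (Δ = 0.0001 is 4-dp rounding noise: each of the three values was rounded independently).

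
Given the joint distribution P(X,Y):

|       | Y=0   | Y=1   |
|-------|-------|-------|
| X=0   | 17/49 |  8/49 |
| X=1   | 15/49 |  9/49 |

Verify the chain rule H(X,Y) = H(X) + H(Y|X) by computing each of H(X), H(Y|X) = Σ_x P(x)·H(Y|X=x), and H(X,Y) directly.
H(X) = 0.9997 bits, H(Y|X) = 0.9289 bits, H(X,Y) = 1.9286 bits

Marginal of X (row sums):
  P(X=0) = 17/49 + 8/49 = 25/49
  P(X=1) = 15/49 + 9/49 = 24/49
H(X) = -[(25/49)·log₂(25/49) + (24/49)·log₂(24/49)]
  = 0.4953 + 0.5044 = 0.9997 bits

H(Y|X) = Σ_x P(x)·H(Y|X=x):
  X=0: P(X=0) = 25/49, P(Y|X=0) = (17/25, 8/25) → H(Y|X=0) = 0.9044
  X=1: P(X=1) = 24/49, P(Y|X=1) = (5/8, 3/8) → H(Y|X=1) = 0.9544
H(Y|X) = (25/49)·0.9044 + (24/49)·0.9544 = 0.9289 bits

H(X,Y) = -Σ_{x,y} P(x,y) log₂ P(x,y). Per-cell terms -P(x,y)·log₂P(x,y):
  X=0: 0.5299, 0.4269
  X=1: 0.5228, 0.4490
Sum of the 4 terms: H(X,Y) = 1.9286 bits

Chain rule check:
  H(X) + H(Y|X) = 0.9997 + 0.9289 = 1.9286 bits
  H(X,Y) = 1.9286 bits
✓ Chain rule verified.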